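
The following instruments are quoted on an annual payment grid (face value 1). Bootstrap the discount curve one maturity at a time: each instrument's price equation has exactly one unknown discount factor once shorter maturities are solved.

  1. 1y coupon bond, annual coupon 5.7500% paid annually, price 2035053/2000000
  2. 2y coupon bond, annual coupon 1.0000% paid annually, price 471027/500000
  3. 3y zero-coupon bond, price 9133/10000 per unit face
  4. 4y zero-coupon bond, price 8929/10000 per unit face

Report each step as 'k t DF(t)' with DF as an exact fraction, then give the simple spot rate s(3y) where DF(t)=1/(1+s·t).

step 1 [1y] bond c/1=23/400: DF=(2035053/2000000 − 23/400·(0))/(1+23/400) = 4811/5000 ≈ 0.962200
step 2 [2y] bond c/1=1/100: DF=(471027/500000 − 1/100·(0.962200))/(1+1/100) = 577/625 ≈ 0.923200
step 3 [3y] zero: DF = P = 9133/10000 ≈ 0.913300
step 4 [4y] zero: DF = P = 8929/10000 ≈ 0.892900

1 1 4811/5000
2 2 577/625
3 3 9133/10000
4 4 8929/10000
s(3y) = (1/(9133/10000) − 1)/(3) = 289/9133 ≈ 3.1643%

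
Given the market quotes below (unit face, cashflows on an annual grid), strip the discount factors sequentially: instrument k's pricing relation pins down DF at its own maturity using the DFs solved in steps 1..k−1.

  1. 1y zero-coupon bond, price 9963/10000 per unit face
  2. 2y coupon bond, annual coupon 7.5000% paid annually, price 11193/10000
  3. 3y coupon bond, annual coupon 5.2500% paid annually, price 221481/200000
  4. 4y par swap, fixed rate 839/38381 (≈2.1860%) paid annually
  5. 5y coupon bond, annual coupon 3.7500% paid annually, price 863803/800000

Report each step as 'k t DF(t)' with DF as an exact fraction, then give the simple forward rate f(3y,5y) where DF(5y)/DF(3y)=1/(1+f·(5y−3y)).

1 1 9963/10000
2 2 9717/10000
3 3 477/500
4 4 9161/10000
5 5 451/500
f(3y,5y) = ((477/500)/(451/500) − 1)/(2) = 13/451 ≈ 2.8825%

step 1 [1y] zero: DF = P = 9963/10000 ≈ 0.996300
step 2 [2y] bond c/1=3/40: DF=(11193/10000 − 3/40·(0.996300))/(1+3/40) = 9717/10000 ≈ 0.971700
step 3 [3y] bond c/1=21/400: DF=(221481/200000 − 21/400·(0.996300+0.971700))/(1+21/400) = 477/500 ≈ 0.954000
step 4 [4y] swap r/1=839/38381: DF=(1 − 839/38381·(0.996300+0.971700+0.954000))/(1+839/38381) = 9161/10000 ≈ 0.916100
step 5 [5y] bond c/1=3/80: DF=(863803/800000 − 3/80·(0.996300+0.971700+0.954000+0.916100))/(1+3/80) = 451/500 ≈ 0.902000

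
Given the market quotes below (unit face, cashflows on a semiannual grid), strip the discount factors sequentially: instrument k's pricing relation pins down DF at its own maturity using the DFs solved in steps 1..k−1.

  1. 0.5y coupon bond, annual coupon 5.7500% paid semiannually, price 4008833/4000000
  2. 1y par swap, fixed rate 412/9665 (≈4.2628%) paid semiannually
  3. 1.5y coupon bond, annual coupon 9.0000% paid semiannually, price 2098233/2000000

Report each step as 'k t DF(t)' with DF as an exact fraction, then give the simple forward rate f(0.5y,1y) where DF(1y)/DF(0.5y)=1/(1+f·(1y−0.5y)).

step 1 [0.5y] bond c/2=23/800: DF=(4008833/4000000 − 23/800·(0))/(1+23/800) = 4871/5000 ≈ 0.974200
step 2 [1y] swap r/2=206/9665: DF=(1 − 206/9665·(0.974200))/(1+206/9665) = 2397/2500 ≈ 0.958800
step 3 [1.5y] bond c/2=9/200: DF=(2098233/2000000 − 9/200·(0.974200+0.958800))/(1+9/200) = 9207/10000 ≈ 0.920700

1 1/2 4871/5000
2 1 2397/2500
3 3/2 9207/10000
f(0.5y,1y) = ((4871/5000)/(2397/2500) − 1)/(1/2) = 77/2397 ≈ 3.2123%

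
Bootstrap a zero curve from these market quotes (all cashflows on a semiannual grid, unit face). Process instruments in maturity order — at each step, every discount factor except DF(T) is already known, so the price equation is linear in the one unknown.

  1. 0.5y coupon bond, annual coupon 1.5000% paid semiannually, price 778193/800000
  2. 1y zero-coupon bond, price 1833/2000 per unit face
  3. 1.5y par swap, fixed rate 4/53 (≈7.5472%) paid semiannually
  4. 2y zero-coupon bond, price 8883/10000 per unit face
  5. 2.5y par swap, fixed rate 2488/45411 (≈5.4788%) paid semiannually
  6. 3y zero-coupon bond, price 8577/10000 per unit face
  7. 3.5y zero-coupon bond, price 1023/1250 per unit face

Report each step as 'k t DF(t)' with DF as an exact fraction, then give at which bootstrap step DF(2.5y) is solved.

step 1 [0.5y] bond c/2=3/400: DF=(778193/800000 − 3/400·(0))/(1+3/400) = 1931/2000 ≈ 0.965500
step 2 [1y] zero: DF = P = 1833/2000 ≈ 0.916500
step 3 [1.5y] swap r/2=2/53: DF=(1 − 2/53·(0.965500+0.916500))/(1+2/53) = 1119/1250 ≈ 0.895200
step 4 [2y] zero: DF = P = 8883/10000 ≈ 0.888300
step 5 [2.5y] swap r/2=1244/45411: DF=(1 − 1244/45411·(0.965500+0.916500+0.895200+0.888300))/(1+1244/45411) = 2189/2500 ≈ 0.875600
step 6 [3y] zero: DF = P = 8577/10000 ≈ 0.857700
step 7 [3.5y] zero: DF = P = 1023/1250 ≈ 0.818400

1 1/2 1931/2000
2 1 1833/2000
3 3/2 1119/1250
4 2 8883/10000
5 5/2 2189/2500
6 3 8577/10000
7 7/2 1023/1250
DF(2.5y) is solved at step 5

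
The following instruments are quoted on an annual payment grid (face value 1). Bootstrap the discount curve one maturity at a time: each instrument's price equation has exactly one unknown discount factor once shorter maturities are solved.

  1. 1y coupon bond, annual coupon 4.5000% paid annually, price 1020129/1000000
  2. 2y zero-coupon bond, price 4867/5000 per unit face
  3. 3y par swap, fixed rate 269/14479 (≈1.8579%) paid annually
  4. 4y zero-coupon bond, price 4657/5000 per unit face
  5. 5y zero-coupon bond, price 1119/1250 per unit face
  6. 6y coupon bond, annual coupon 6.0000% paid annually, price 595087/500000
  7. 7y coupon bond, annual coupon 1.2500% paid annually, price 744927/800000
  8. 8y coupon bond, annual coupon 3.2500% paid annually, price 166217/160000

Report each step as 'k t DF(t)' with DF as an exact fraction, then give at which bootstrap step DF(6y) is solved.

step 1 [1y] bond c/1=9/200: DF=(1020129/1000000 − 9/200·(0))/(1+9/200) = 4881/5000 ≈ 0.976200
step 2 [2y] zero: DF = P = 4867/5000 ≈ 0.973400
step 3 [3y] swap r/1=269/14479: DF=(1 − 269/14479·(0.976200+0.973400))/(1+269/14479) = 4731/5000 ≈ 0.946200
step 4 [4y] zero: DF = P = 4657/5000 ≈ 0.931400
step 5 [5y] zero: DF = P = 1119/1250 ≈ 0.895200
step 6 [6y] bond c/1=3/50: DF=(595087/500000 − 3/50·(0.976200+0.973400+0.946200+0.931400+0.895200))/(1+3/50) = 1711/2000 ≈ 0.855500
step 7 [7y] bond c/1=1/80: DF=(744927/800000 − 1/80·(0.976200+0.973400+0.946200+0.931400+0.895200+0.855500))/(1+1/80) = 2127/2500 ≈ 0.850800
step 8 [8y] bond c/1=13/400: DF=(166217/160000 − 13/400·(0.976200+0.973400+0.946200+0.931400+0.895200+0.855500+0.850800))/(1+13/400) = 4019/5000 ≈ 0.803800

1 1 4881/5000
2 2 4867/5000
3 3 4731/5000
4 4 4657/5000
5 5 1119/1250
6 6 1711/2000
7 7 2127/2500
8 8 4019/5000
DF(6y) is solved at step 6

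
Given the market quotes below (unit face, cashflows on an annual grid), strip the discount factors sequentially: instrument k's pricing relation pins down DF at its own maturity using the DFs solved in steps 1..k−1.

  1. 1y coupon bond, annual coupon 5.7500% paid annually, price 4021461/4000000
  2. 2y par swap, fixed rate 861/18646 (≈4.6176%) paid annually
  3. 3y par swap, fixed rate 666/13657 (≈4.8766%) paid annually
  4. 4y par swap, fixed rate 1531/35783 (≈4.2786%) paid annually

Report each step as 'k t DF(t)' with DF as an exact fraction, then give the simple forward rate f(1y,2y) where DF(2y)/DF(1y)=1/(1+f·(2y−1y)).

step 1 [1y] bond c/1=23/400: DF=(4021461/4000000 − 23/400·(0))/(1+23/400) = 9507/10000 ≈ 0.950700
step 2 [2y] swap r/1=861/18646: DF=(1 − 861/18646·(0.950700))/(1+861/18646) = 9139/10000 ≈ 0.913900
step 3 [3y] swap r/1=666/13657: DF=(1 − 666/13657·(0.950700+0.913900))/(1+666/13657) = 2167/2500 ≈ 0.866800
step 4 [4y] swap r/1=1531/35783: DF=(1 − 1531/35783·(0.950700+0.913900+0.866800))/(1+1531/35783) = 8469/10000 ≈ 0.846900

1 1 9507/10000
2 2 9139/10000
3 3 2167/2500
4 4 8469/10000
f(1y,2y) = ((9507/10000)/(9139/10000) − 1)/(1) = 368/9139 ≈ 4.0267%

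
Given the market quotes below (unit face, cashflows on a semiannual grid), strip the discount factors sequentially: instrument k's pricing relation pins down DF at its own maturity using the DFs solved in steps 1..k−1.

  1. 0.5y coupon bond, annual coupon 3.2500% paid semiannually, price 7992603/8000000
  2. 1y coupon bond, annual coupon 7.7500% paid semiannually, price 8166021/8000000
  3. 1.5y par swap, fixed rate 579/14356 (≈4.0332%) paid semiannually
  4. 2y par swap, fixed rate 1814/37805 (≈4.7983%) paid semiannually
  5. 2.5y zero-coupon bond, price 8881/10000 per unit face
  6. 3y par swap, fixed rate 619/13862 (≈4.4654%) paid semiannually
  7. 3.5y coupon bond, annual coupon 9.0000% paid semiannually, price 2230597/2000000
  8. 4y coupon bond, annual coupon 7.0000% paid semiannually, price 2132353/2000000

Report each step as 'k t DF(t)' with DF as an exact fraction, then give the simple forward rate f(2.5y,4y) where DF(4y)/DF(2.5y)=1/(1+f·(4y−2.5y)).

step 1 [0.5y] bond c/2=13/800: DF=(7992603/8000000 − 13/800·(0))/(1+13/800) = 9831/10000 ≈ 0.983100
step 2 [1y] bond c/2=31/800: DF=(8166021/8000000 − 31/800·(0.983100))/(1+31/800) = 473/500 ≈ 0.946000
step 3 [1.5y] swap r/2=579/28712: DF=(1 − 579/28712·(0.983100+0.946000))/(1+579/28712) = 9421/10000 ≈ 0.942100
step 4 [2y] swap r/2=907/37805: DF=(1 − 907/37805·(0.983100+0.946000+0.942100))/(1+907/37805) = 9093/10000 ≈ 0.909300
step 5 [2.5y] zero: DF = P = 8881/10000 ≈ 0.888100
step 6 [3y] swap r/2=619/27724: DF=(1 − 619/27724·(0.983100+0.946000+0.942100+0.909300+0.888100))/(1+619/27724) = 4381/5000 ≈ 0.876200
step 7 [3.5y] bond c/2=9/200: DF=(2230597/2000000 − 9/200·(0.983100+0.946000+0.942100+0.909300+0.888100+0.876200))/(1+9/200) = 1657/2000 ≈ 0.828500
step 8 [4y] bond c/2=7/200: DF=(2132353/2000000 − 7/200·(0.983100+0.946000+0.942100+0.909300+0.888100+0.876200+0.828500))/(1+7/200) = 4073/5000 ≈ 0.814600

1 1/2 9831/10000
2 1 473/500
3 3/2 9421/10000
4 2 9093/10000
5 5/2 8881/10000
6 3 4381/5000
7 7/2 1657/2000
8 4 4073/5000
f(2.5y,4y) = ((8881/10000)/(4073/5000) − 1)/(3/2) = 245/4073 ≈ 6.0152%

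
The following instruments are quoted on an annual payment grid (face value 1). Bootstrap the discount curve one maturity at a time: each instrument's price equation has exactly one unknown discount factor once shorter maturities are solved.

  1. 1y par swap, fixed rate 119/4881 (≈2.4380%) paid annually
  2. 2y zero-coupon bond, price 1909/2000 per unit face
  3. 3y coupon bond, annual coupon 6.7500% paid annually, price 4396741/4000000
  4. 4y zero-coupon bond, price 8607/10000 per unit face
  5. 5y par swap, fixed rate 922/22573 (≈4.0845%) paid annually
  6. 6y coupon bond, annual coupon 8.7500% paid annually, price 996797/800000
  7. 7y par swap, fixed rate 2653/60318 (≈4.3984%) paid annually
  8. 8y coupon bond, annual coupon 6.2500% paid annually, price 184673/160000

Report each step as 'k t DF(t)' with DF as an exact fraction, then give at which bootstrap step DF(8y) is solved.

step 1 [1y] swap r/1=119/4881: DF=(1 − 119/4881·(0))/(1+119/4881) = 4881/5000 ≈ 0.976200
step 2 [2y] zero: DF = P = 1909/2000 ≈ 0.954500
step 3 [3y] bond c/1=27/400: DF=(4396741/4000000 − 27/400·(0.976200+0.954500))/(1+27/400) = 2269/2500 ≈ 0.907600
step 4 [4y] zero: DF = P = 8607/10000 ≈ 0.860700
step 5 [5y] swap r/1=922/22573: DF=(1 − 922/22573·(0.976200+0.954500+0.907600+0.860700))/(1+922/22573) = 2039/2500 ≈ 0.815600
step 6 [6y] bond c/1=7/80: DF=(996797/800000 − 7/80·(0.976200+0.954500+0.907600+0.860700+0.815600))/(1+7/80) = 313/400 ≈ 0.782500
step 7 [7y] swap r/1=2653/60318: DF=(1 − 2653/60318·(0.976200+0.954500+0.907600+0.860700+0.815600+0.782500))/(1+2653/60318) = 7347/10000 ≈ 0.734700
step 8 [8y] bond c/1=1/16: DF=(184673/160000 − 1/16·(0.976200+0.954500+0.907600+0.860700+0.815600+0.782500+0.734700))/(1+1/16) = 1463/2000 ≈ 0.731500

1 1 4881/5000
2 2 1909/2000
3 3 2269/2500
4 4 8607/10000
5 5 2039/2500
6 6 313/400
7 7 7347/10000
8 8 1463/2000
DF(8y) is solved at step 8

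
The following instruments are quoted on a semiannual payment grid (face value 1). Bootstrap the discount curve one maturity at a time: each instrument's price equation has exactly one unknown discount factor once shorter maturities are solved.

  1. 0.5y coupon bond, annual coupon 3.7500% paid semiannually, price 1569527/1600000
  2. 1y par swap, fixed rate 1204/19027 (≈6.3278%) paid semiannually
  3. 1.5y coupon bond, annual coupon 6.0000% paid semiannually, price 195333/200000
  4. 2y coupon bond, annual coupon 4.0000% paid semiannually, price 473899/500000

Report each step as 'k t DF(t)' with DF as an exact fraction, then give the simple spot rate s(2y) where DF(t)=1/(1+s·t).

1 1/2 9629/10000
2 1 4699/5000
3 3/2 558/625
4 2 1093/1250
s(2y) = (1/(1093/1250) − 1)/(2) = 157/2186 ≈ 7.1821%

step 1 [0.5y] bond c/2=3/160: DF=(1569527/1600000 − 3/160·(0))/(1+3/160) = 9629/10000 ≈ 0.962900
step 2 [1y] swap r/2=602/19027: DF=(1 − 602/19027·(0.962900))/(1+602/19027) = 4699/5000 ≈ 0.939800
step 3 [1.5y] bond c/2=3/100: DF=(195333/200000 − 3/100·(0.962900+0.939800))/(1+3/100) = 558/625 ≈ 0.892800
step 4 [2y] bond c/2=1/50: DF=(473899/500000 − 1/50·(0.962900+0.939800+0.892800))/(1+1/50) = 1093/1250 ≈ 0.874400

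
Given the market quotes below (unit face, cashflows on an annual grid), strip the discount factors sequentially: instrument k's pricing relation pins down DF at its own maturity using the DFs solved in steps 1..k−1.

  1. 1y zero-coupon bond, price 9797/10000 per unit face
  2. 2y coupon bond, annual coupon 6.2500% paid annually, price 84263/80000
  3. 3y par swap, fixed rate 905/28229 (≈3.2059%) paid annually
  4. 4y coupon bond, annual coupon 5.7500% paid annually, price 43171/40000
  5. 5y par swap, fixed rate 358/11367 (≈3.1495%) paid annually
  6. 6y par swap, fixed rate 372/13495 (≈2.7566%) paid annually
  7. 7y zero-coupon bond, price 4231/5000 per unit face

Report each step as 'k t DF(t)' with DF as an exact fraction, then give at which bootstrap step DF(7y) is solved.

1 1 9797/10000
2 2 9337/10000
3 3 1819/2000
4 4 8671/10000
5 5 1071/1250
6 6 532/625
7 7 4231/5000
DF(7y) is solved at step 7

step 1 [1y] zero: DF = P = 9797/10000 ≈ 0.979700
step 2 [2y] bond c/1=1/16: DF=(84263/80000 − 1/16·(0.979700))/(1+1/16) = 9337/10000 ≈ 0.933700
step 3 [3y] swap r/1=905/28229: DF=(1 − 905/28229·(0.979700+0.933700))/(1+905/28229) = 1819/2000 ≈ 0.909500
step 4 [4y] bond c/1=23/400: DF=(43171/40000 − 23/400·(0.979700+0.933700+0.909500))/(1+23/400) = 8671/10000 ≈ 0.867100
step 5 [5y] swap r/1=358/11367: DF=(1 − 358/11367·(0.979700+0.933700+0.909500+0.867100))/(1+358/11367) = 1071/1250 ≈ 0.856800
step 6 [6y] swap r/1=372/13495: DF=(1 − 372/13495·(0.979700+0.933700+0.909500+0.867100+0.856800))/(1+372/13495) = 532/625 ≈ 0.851200
step 7 [7y] zero: DF = P = 4231/5000 ≈ 0.846200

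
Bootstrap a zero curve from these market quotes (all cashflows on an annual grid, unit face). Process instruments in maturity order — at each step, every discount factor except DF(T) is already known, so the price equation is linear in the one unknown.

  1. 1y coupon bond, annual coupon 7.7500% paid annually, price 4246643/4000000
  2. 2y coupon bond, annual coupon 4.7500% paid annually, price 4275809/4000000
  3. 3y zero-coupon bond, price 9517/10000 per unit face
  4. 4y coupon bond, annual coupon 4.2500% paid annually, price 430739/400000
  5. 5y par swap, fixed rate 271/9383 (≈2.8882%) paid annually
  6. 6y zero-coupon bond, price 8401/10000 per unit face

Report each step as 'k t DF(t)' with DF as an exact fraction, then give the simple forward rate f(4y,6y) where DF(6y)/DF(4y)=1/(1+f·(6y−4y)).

1 1 9853/10000
2 2 4879/5000
3 3 9517/10000
4 4 4571/5000
5 5 1729/2000
6 6 8401/10000
f(4y,6y) = ((4571/5000)/(8401/10000) − 1)/(2) = 741/16802 ≈ 4.4102%

step 1 [1y] bond c/1=31/400: DF=(4246643/4000000 − 31/400·(0))/(1+31/400) = 9853/10000 ≈ 0.985300
step 2 [2y] bond c/1=19/400: DF=(4275809/4000000 − 19/400·(0.985300))/(1+19/400) = 4879/5000 ≈ 0.975800
step 3 [3y] zero: DF = P = 9517/10000 ≈ 0.951700
step 4 [4y] bond c/1=17/400: DF=(430739/400000 − 17/400·(0.985300+0.975800+0.951700))/(1+17/400) = 4571/5000 ≈ 0.914200
step 5 [5y] swap r/1=271/9383: DF=(1 − 271/9383·(0.985300+0.975800+0.951700+0.914200))/(1+271/9383) = 1729/2000 ≈ 0.864500
step 6 [6y] zero: DF = P = 8401/10000 ≈ 0.840100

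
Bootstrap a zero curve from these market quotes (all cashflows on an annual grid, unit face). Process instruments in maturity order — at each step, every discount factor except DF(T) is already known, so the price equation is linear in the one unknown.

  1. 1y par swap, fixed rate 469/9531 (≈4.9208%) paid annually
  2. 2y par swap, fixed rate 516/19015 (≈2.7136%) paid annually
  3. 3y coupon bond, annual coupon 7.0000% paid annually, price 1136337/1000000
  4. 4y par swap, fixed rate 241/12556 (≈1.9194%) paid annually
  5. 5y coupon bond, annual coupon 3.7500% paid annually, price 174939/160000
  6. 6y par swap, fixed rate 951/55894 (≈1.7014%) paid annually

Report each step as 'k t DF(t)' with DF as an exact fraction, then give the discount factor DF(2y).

step 1 [1y] swap r/1=469/9531: DF=(1 − 469/9531·(0))/(1+469/9531) = 9531/10000 ≈ 0.953100
step 2 [2y] swap r/1=516/19015: DF=(1 − 516/19015·(0.953100))/(1+516/19015) = 2371/2500 ≈ 0.948400
step 3 [3y] bond c/1=7/100: DF=(1136337/1000000 − 7/100·(0.953100+0.948400))/(1+7/100) = 586/625 ≈ 0.937600
step 4 [4y] swap r/1=241/12556: DF=(1 − 241/12556·(0.953100+0.948400+0.937600))/(1+241/12556) = 9277/10000 ≈ 0.927700
step 5 [5y] bond c/1=3/80: DF=(174939/160000 − 3/80·(0.953100+0.948400+0.937600+0.927700))/(1+3/80) = 9177/10000 ≈ 0.917700
step 6 [6y] swap r/1=951/55894: DF=(1 − 951/55894·(0.953100+0.948400+0.937600+0.927700+0.917700))/(1+951/55894) = 9049/10000 ≈ 0.904900

1 1 9531/10000
2 2 2371/2500
3 3 586/625
4 4 9277/10000
5 5 9177/10000
6 6 9049/10000
DF(2y) = 2371/2500 ≈ 0.948400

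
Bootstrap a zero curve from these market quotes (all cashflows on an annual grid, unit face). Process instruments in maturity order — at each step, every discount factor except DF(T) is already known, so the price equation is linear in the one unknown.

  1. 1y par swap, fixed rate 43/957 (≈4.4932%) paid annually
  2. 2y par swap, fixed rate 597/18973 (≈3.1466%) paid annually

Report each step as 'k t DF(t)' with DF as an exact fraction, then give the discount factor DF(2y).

1 1 957/1000
2 2 9403/10000
DF(2y) = 9403/10000 ≈ 0.940300

step 1 [1y] swap r/1=43/957: DF=(1 − 43/957·(0))/(1+43/957) = 957/1000 ≈ 0.957000
step 2 [2y] swap r/1=597/18973: DF=(1 − 597/18973·(0.957000))/(1+597/18973) = 9403/10000 ≈ 0.940300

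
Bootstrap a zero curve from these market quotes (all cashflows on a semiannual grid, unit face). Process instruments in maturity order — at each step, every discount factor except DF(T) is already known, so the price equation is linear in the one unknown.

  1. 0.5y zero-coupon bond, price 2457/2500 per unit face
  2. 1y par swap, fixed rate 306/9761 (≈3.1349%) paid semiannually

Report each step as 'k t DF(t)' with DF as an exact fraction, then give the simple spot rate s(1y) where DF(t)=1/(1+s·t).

step 1 [0.5y] zero: DF = P = 2457/2500 ≈ 0.982800
step 2 [1y] swap r/2=153/9761: DF=(1 − 153/9761·(0.982800))/(1+153/9761) = 4847/5000 ≈ 0.969400

1 1/2 2457/2500
2 1 4847/5000
s(1y) = (1/(4847/5000) − 1)/(1) = 153/4847 ≈ 3.1566%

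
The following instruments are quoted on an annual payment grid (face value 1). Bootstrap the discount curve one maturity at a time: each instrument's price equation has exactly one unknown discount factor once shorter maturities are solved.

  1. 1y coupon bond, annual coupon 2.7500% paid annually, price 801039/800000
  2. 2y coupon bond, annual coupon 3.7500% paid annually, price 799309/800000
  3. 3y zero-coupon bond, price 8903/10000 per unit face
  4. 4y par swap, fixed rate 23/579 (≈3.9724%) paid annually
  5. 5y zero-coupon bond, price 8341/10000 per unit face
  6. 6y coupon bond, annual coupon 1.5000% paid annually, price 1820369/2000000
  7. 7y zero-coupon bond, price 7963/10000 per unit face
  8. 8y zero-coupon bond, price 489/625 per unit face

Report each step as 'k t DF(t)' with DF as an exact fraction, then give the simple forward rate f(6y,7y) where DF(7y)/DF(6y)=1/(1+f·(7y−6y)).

step 1 [1y] bond c/1=11/400: DF=(801039/800000 − 11/400·(0))/(1+11/400) = 1949/2000 ≈ 0.974500
step 2 [2y] bond c/1=3/80: DF=(799309/800000 − 3/80·(0.974500))/(1+3/80) = 4639/5000 ≈ 0.927800
step 3 [3y] zero: DF = P = 8903/10000 ≈ 0.890300
step 4 [4y] swap r/1=23/579: DF=(1 − 23/579·(0.974500+0.927800+0.890300))/(1+23/579) = 8551/10000 ≈ 0.855100
step 5 [5y] zero: DF = P = 8341/10000 ≈ 0.834100
step 6 [6y] bond c/1=3/200: DF=(1820369/2000000 − 3/200·(0.974500+0.927800+0.890300+0.855100+0.834100))/(1+3/200) = 1661/2000 ≈ 0.830500
step 7 [7y] zero: DF = P = 7963/10000 ≈ 0.796300
step 8 [8y] zero: DF = P = 489/625 ≈ 0.782400

1 1 1949/2000
2 2 4639/5000
3 3 8903/10000
4 4 8551/10000
5 5 8341/10000
6 6 1661/2000
7 7 7963/10000
8 8 489/625
f(6y,7y) = ((1661/2000)/(7963/10000) − 1)/(1) = 342/7963 ≈ 4.2949%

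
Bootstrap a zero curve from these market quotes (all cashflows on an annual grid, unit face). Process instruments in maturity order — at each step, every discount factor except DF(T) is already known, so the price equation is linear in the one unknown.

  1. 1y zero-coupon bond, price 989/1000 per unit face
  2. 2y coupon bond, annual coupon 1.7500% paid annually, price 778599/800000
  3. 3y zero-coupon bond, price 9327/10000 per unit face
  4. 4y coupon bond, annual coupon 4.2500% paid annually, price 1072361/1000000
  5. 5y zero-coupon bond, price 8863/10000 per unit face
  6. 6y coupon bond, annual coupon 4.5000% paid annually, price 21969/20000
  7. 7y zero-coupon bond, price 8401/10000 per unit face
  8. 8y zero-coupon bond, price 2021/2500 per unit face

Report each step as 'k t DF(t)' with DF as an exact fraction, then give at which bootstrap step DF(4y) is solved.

step 1 [1y] zero: DF = P = 989/1000 ≈ 0.989000
step 2 [2y] bond c/1=7/400: DF=(778599/800000 − 7/400·(0.989000))/(1+7/400) = 1879/2000 ≈ 0.939500
step 3 [3y] zero: DF = P = 9327/10000 ≈ 0.932700
step 4 [4y] bond c/1=17/400: DF=(1072361/1000000 − 17/400·(0.989000+0.939500+0.932700))/(1+17/400) = 114/125 ≈ 0.912000
step 5 [5y] zero: DF = P = 8863/10000 ≈ 0.886300
step 6 [6y] bond c/1=9/200: DF=(21969/20000 − 9/200·(0.989000+0.939500+0.932700+0.912000+0.886300))/(1+9/200) = 1701/2000 ≈ 0.850500
step 7 [7y] zero: DF = P = 8401/10000 ≈ 0.840100
step 8 [8y] zero: DF = P = 2021/2500 ≈ 0.808400

1 1 989/1000
2 2 1879/2000
3 3 9327/10000
4 4 114/125
5 5 8863/10000
6 6 1701/2000
7 7 8401/10000
8 8 2021/2500
DF(4y) is solved at step 4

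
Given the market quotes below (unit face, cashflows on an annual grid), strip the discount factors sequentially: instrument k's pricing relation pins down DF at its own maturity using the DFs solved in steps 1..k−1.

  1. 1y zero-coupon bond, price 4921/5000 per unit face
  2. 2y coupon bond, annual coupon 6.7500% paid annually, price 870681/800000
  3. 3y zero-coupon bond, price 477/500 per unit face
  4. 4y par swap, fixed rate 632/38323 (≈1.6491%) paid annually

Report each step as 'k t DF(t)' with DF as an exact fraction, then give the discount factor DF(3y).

1 1 4921/5000
2 2 9573/10000
3 3 477/500
4 4 1171/1250
DF(3y) = 477/500 ≈ 0.954000

step 1 [1y] zero: DF = P = 4921/5000 ≈ 0.984200
step 2 [2y] bond c/1=27/400: DF=(870681/800000 − 27/400·(0.984200))/(1+27/400) = 9573/10000 ≈ 0.957300
step 3 [3y] zero: DF = P = 477/500 ≈ 0.954000
step 4 [4y] swap r/1=632/38323: DF=(1 − 632/38323·(0.984200+0.957300+0.954000))/(1+632/38323) = 1171/1250 ≈ 0.936800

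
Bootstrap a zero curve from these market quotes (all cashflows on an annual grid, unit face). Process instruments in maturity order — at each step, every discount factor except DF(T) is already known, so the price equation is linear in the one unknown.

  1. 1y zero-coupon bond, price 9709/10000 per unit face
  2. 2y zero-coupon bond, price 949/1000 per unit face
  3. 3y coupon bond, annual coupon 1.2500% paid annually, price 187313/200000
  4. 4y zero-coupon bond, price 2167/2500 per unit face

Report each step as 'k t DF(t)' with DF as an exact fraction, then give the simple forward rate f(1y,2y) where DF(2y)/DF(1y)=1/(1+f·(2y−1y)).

step 1 [1y] zero: DF = P = 9709/10000 ≈ 0.970900
step 2 [2y] zero: DF = P = 949/1000 ≈ 0.949000
step 3 [3y] bond c/1=1/80: DF=(187313/200000 − 1/80·(0.970900+0.949000))/(1+1/80) = 9013/10000 ≈ 0.901300
step 4 [4y] zero: DF = P = 2167/2500 ≈ 0.866800

1 1 9709/10000
2 2 949/1000
3 3 9013/10000
4 4 2167/2500
f(1y,2y) = ((9709/10000)/(949/1000) − 1)/(1) = 3/130 ≈ 2.3077%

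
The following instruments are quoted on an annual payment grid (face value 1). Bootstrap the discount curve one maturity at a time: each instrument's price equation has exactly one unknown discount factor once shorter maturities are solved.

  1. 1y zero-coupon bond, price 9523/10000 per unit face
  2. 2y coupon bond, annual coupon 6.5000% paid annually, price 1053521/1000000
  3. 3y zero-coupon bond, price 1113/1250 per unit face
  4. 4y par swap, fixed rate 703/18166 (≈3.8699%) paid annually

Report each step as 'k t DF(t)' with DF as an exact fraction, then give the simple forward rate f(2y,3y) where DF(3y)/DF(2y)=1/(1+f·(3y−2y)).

step 1 [1y] zero: DF = P = 9523/10000 ≈ 0.952300
step 2 [2y] bond c/1=13/200: DF=(1053521/1000000 − 13/200·(0.952300))/(1+13/200) = 9311/10000 ≈ 0.931100
step 3 [3y] zero: DF = P = 1113/1250 ≈ 0.890400
step 4 [4y] swap r/1=703/18166: DF=(1 − 703/18166·(0.952300+0.931100+0.890400))/(1+703/18166) = 4297/5000 ≈ 0.859400

1 1 9523/10000
2 2 9311/10000
3 3 1113/1250
4 4 4297/5000
f(2y,3y) = ((9311/10000)/(1113/1250) − 1)/(1) = 407/8904 ≈ 4.5710%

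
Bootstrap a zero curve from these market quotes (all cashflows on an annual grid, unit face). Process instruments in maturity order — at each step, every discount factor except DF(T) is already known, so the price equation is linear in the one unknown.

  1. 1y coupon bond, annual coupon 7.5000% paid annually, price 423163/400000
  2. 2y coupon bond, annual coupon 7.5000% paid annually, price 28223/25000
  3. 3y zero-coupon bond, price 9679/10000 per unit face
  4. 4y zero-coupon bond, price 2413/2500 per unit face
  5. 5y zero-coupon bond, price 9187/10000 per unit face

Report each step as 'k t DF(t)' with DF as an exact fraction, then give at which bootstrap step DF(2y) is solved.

1 1 9841/10000
2 2 1963/2000
3 3 9679/10000
4 4 2413/2500
5 5 9187/10000
DF(2y) is solved at step 2

step 1 [1y] bond c/1=3/40: DF=(423163/400000 − 3/40·(0))/(1+3/40) = 9841/10000 ≈ 0.984100
step 2 [2y] bond c/1=3/40: DF=(28223/25000 − 3/40·(0.984100))/(1+3/40) = 1963/2000 ≈ 0.981500
step 3 [3y] zero: DF = P = 9679/10000 ≈ 0.967900
step 4 [4y] zero: DF = P = 2413/2500 ≈ 0.965200
step 5 [5y] zero: DF = P = 9187/10000 ≈ 0.918700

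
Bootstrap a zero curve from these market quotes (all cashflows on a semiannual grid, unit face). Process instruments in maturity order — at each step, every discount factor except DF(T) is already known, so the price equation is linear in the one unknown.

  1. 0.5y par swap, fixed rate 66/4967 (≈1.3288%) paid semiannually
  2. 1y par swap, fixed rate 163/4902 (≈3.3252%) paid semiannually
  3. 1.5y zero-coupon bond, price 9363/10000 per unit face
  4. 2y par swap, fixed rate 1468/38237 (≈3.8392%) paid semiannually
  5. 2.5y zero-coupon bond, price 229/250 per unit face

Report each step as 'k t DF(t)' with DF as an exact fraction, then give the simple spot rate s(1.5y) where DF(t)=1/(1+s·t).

1 1/2 4967/5000
2 1 4837/5000
3 3/2 9363/10000
4 2 4633/5000
5 5/2 229/250
s(1.5y) = (1/(9363/10000) − 1)/(3/2) = 1274/28089 ≈ 4.5356%

step 1 [0.5y] swap r/2=33/4967: DF=(1 − 33/4967·(0))/(1+33/4967) = 4967/5000 ≈ 0.993400
step 2 [1y] swap r/2=163/9804: DF=(1 − 163/9804·(0.993400))/(1+163/9804) = 4837/5000 ≈ 0.967400
step 3 [1.5y] zero: DF = P = 9363/10000 ≈ 0.936300
step 4 [2y] swap r/2=734/38237: DF=(1 − 734/38237·(0.993400+0.967400+0.936300))/(1+734/38237) = 4633/5000 ≈ 0.926600
step 5 [2.5y] zero: DF = P = 229/250 ≈ 0.916000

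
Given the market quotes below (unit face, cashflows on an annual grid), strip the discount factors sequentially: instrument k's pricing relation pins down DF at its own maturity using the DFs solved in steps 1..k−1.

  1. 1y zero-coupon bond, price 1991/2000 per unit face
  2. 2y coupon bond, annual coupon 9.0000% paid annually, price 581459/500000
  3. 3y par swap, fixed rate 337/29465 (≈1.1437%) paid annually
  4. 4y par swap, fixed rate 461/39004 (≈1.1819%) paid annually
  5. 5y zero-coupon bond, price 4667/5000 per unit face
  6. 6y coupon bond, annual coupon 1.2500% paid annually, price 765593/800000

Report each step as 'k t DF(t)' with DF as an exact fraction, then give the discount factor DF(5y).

step 1 [1y] zero: DF = P = 1991/2000 ≈ 0.995500
step 2 [2y] bond c/1=9/100: DF=(581459/500000 − 9/100·(0.995500))/(1+9/100) = 9847/10000 ≈ 0.984700
step 3 [3y] swap r/1=337/29465: DF=(1 − 337/29465·(0.995500+0.984700))/(1+337/29465) = 9663/10000 ≈ 0.966300
step 4 [4y] swap r/1=461/39004: DF=(1 − 461/39004·(0.995500+0.984700+0.966300))/(1+461/39004) = 9539/10000 ≈ 0.953900
step 5 [5y] zero: DF = P = 4667/5000 ≈ 0.933400
step 6 [6y] bond c/1=1/80: DF=(765593/800000 − 1/80·(0.995500+0.984700+0.966300+0.953900+0.933400))/(1+1/80) = 1771/2000 ≈ 0.885500

1 1 1991/2000
2 2 9847/10000
3 3 9663/10000
4 4 9539/10000
5 5 4667/5000
6 6 1771/2000
DF(5y) = 4667/5000 ≈ 0.933400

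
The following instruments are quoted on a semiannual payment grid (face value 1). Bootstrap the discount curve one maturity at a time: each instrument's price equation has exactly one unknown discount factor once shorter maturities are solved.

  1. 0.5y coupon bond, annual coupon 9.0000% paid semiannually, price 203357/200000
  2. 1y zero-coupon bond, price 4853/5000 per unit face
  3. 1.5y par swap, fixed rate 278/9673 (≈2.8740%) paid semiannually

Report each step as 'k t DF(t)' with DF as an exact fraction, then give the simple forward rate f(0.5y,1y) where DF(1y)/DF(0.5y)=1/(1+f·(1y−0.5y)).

1 1/2 973/1000
2 1 4853/5000
3 3/2 9583/10000
f(0.5y,1y) = ((973/1000)/(4853/5000) − 1)/(1/2) = 24/4853 ≈ 0.4945%

step 1 [0.5y] bond c/2=9/200: DF=(203357/200000 − 9/200·(0))/(1+9/200) = 973/1000 ≈ 0.973000
step 2 [1y] zero: DF = P = 4853/5000 ≈ 0.970600
step 3 [1.5y] swap r/2=139/9673: DF=(1 − 139/9673·(0.973000+0.970600))/(1+139/9673) = 9583/10000 ≈ 0.958300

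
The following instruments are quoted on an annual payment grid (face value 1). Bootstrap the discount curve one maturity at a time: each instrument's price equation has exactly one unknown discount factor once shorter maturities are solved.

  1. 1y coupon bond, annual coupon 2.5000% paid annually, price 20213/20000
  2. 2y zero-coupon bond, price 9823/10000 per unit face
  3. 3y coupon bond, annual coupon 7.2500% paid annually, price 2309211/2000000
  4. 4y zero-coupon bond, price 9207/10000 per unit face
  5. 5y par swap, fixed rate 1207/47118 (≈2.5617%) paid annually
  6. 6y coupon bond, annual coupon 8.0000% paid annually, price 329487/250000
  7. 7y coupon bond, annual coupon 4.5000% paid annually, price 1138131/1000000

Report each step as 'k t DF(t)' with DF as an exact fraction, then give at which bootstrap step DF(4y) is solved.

step 1 [1y] bond c/1=1/40: DF=(20213/20000 − 1/40·(0))/(1+1/40) = 493/500 ≈ 0.986000
step 2 [2y] zero: DF = P = 9823/10000 ≈ 0.982300
step 3 [3y] bond c/1=29/400: DF=(2309211/2000000 − 29/400·(0.986000+0.982300))/(1+29/400) = 1887/2000 ≈ 0.943500
step 4 [4y] zero: DF = P = 9207/10000 ≈ 0.920700
step 5 [5y] swap r/1=1207/47118: DF=(1 − 1207/47118·(0.986000+0.982300+0.943500+0.920700))/(1+1207/47118) = 8793/10000 ≈ 0.879300
step 6 [6y] bond c/1=2/25: DF=(329487/250000 − 2/25·(0.986000+0.982300+0.943500+0.920700+0.879300))/(1+2/25) = 8713/10000 ≈ 0.871300
step 7 [7y] bond c/1=9/200: DF=(1138131/1000000 − 9/200·(0.986000+0.982300+0.943500+0.920700+0.879300+0.871300))/(1+9/200) = 8487/10000 ≈ 0.848700

1 1 493/500
2 2 9823/10000
3 3 1887/2000
4 4 9207/10000
5 5 8793/10000
6 6 8713/10000
7 7 8487/10000
DF(4y) is solved at step 4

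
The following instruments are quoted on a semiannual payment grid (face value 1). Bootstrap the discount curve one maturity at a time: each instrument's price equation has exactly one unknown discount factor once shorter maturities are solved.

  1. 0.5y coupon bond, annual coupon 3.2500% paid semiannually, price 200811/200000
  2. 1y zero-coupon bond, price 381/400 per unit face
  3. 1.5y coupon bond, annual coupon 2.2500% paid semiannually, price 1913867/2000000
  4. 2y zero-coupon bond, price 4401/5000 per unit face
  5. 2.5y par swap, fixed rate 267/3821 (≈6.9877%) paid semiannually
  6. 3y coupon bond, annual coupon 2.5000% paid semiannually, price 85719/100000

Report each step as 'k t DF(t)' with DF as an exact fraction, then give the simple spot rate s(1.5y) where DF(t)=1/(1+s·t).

1 1/2 247/250
2 1 381/400
3 3/2 9247/10000
4 2 4401/5000
5 5/2 4199/5000
6 3 79/100
s(1.5y) = (1/(9247/10000) − 1)/(3/2) = 502/9247 ≈ 5.4288%

step 1 [0.5y] bond c/2=13/800: DF=(200811/200000 − 13/800·(0))/(1+13/800) = 247/250 ≈ 0.988000
step 2 [1y] zero: DF = P = 381/400 ≈ 0.952500
step 3 [1.5y] bond c/2=9/800: DF=(1913867/2000000 − 9/800·(0.988000+0.952500))/(1+9/800) = 9247/10000 ≈ 0.924700
step 4 [2y] zero: DF = P = 4401/5000 ≈ 0.880200
step 5 [2.5y] swap r/2=267/7642: DF=(1 − 267/7642·(0.988000+0.952500+0.924700+0.880200))/(1+267/7642) = 4199/5000 ≈ 0.839800
step 6 [3y] bond c/2=1/80: DF=(85719/100000 − 1/80·(0.988000+0.952500+0.924700+0.880200+0.839800))/(1+1/80) = 79/100 ≈ 0.790000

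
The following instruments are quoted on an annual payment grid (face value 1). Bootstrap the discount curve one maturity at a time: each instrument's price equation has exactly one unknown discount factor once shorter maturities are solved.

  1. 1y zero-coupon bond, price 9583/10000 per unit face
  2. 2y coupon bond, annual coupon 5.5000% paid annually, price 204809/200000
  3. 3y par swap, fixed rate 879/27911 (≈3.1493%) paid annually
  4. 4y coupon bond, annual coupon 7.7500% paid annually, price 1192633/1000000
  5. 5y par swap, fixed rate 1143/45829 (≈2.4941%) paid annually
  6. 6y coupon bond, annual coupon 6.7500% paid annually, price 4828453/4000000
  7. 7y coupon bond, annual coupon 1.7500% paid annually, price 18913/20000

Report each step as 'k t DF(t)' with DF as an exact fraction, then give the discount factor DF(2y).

step 1 [1y] zero: DF = P = 9583/10000 ≈ 0.958300
step 2 [2y] bond c/1=11/200: DF=(204809/200000 − 11/200·(0.958300))/(1+11/200) = 9207/10000 ≈ 0.920700
step 3 [3y] swap r/1=879/27911: DF=(1 − 879/27911·(0.958300+0.920700))/(1+879/27911) = 9121/10000 ≈ 0.912100
step 4 [4y] bond c/1=31/400: DF=(1192633/1000000 − 31/400·(0.958300+0.920700+0.912100))/(1+31/400) = 9061/10000 ≈ 0.906100
step 5 [5y] swap r/1=1143/45829: DF=(1 − 1143/45829·(0.958300+0.920700+0.912100+0.906100))/(1+1143/45829) = 8857/10000 ≈ 0.885700
step 6 [6y] bond c/1=27/400: DF=(4828453/4000000 − 27/400·(0.958300+0.920700+0.912100+0.906100+0.885700))/(1+27/400) = 841/1000 ≈ 0.841000
step 7 [7y] bond c/1=7/400: DF=(18913/20000 − 7/400·(0.958300+0.920700+0.912100+0.906100+0.885700+0.841000))/(1+7/400) = 8361/10000 ≈ 0.836100

1 1 9583/10000
2 2 9207/10000
3 3 9121/10000
4 4 9061/10000
5 5 8857/10000
6 6 841/1000
7 7 8361/10000
DF(2y) = 9207/10000 ≈ 0.920700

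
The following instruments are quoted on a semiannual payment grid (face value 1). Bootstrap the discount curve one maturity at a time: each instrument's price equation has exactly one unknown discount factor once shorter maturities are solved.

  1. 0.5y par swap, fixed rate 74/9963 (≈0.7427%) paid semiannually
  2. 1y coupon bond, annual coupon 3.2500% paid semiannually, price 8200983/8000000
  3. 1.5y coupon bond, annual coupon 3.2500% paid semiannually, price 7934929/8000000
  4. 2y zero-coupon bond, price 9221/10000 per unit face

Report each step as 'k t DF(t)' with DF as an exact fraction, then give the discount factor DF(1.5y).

step 1 [0.5y] swap r/2=37/9963: DF=(1 − 37/9963·(0))/(1+37/9963) = 9963/10000 ≈ 0.996300
step 2 [1y] bond c/2=13/800: DF=(8200983/8000000 − 13/800·(0.996300))/(1+13/800) = 1241/1250 ≈ 0.992800
step 3 [1.5y] bond c/2=13/800: DF=(7934929/8000000 − 13/800·(0.996300+0.992800))/(1+13/800) = 4721/5000 ≈ 0.944200
step 4 [2y] zero: DF = P = 9221/10000 ≈ 0.922100

1 1/2 9963/10000
2 1 1241/1250
3 3/2 4721/5000
4 2 9221/10000
DF(1.5y) = 4721/5000 ≈ 0.944200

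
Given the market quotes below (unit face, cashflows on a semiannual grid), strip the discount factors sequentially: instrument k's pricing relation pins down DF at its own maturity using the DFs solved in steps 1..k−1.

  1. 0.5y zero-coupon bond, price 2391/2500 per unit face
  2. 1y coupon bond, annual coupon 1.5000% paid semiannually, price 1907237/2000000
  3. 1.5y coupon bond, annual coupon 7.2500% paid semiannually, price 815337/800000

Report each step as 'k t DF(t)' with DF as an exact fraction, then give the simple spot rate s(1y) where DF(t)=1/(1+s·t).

step 1 [0.5y] zero: DF = P = 2391/2500 ≈ 0.956400
step 2 [1y] bond c/2=3/400: DF=(1907237/2000000 − 3/400·(0.956400))/(1+3/400) = 4697/5000 ≈ 0.939400
step 3 [1.5y] bond c/2=29/800: DF=(815337/800000 − 29/800·(0.956400+0.939400))/(1+29/800) = 2293/2500 ≈ 0.917200

1 1/2 2391/2500
2 1 4697/5000
3 3/2 2293/2500
s(1y) = (1/(4697/5000) − 1)/(1) = 303/4697 ≈ 6.4509%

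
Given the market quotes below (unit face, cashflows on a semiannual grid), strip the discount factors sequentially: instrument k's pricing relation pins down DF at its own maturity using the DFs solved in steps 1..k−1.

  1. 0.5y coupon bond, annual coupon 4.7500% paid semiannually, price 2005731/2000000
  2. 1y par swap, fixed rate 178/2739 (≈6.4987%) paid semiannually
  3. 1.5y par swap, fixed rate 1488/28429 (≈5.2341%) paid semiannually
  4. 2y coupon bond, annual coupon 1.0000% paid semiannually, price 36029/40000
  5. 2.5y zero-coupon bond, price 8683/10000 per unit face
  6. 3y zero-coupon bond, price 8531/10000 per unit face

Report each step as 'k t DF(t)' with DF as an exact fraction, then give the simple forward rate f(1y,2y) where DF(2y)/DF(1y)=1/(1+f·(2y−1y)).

step 1 [0.5y] bond c/2=19/800: DF=(2005731/2000000 − 19/800·(0))/(1+19/800) = 2449/2500 ≈ 0.979600
step 2 [1y] swap r/2=89/2739: DF=(1 − 89/2739·(0.979600))/(1+89/2739) = 9377/10000 ≈ 0.937700
step 3 [1.5y] swap r/2=744/28429: DF=(1 − 744/28429·(0.979600+0.937700))/(1+744/28429) = 1157/1250 ≈ 0.925600
step 4 [2y] bond c/2=1/200: DF=(36029/40000 − 1/200·(0.979600+0.937700+0.925600))/(1+1/200) = 8821/10000 ≈ 0.882100
step 5 [2.5y] zero: DF = P = 8683/10000 ≈ 0.868300
step 6 [3y] zero: DF = P = 8531/10000 ≈ 0.853100

1 1/2 2449/2500
2 1 9377/10000
3 3/2 1157/1250
4 2 8821/10000
5 5/2 8683/10000
6 3 8531/10000
f(1y,2y) = ((9377/10000)/(8821/10000) − 1)/(1) = 556/8821 ≈ 6.3031%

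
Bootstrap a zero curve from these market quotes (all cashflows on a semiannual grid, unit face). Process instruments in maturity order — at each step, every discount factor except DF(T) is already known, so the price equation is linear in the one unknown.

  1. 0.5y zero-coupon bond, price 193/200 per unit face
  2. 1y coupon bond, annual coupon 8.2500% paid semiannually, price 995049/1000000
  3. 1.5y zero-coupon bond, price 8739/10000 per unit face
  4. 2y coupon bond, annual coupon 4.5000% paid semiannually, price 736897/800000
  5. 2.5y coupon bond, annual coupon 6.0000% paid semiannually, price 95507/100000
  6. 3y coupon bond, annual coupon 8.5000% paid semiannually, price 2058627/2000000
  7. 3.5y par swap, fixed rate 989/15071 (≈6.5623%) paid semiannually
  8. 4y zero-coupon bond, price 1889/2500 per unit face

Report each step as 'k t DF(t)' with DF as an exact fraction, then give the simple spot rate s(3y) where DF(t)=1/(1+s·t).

step 1 [0.5y] zero: DF = P = 193/200 ≈ 0.965000
step 2 [1y] bond c/2=33/800: DF=(995049/1000000 − 33/800·(0.965000))/(1+33/800) = 4587/5000 ≈ 0.917400
step 3 [1.5y] zero: DF = P = 8739/10000 ≈ 0.873900
step 4 [2y] bond c/2=9/400: DF=(736897/800000 − 9/400·(0.965000+0.917400+0.873900))/(1+9/400) = 4201/5000 ≈ 0.840200
step 5 [2.5y] bond c/2=3/100: DF=(95507/100000 − 3/100·(0.965000+0.917400+0.873900+0.840200))/(1+3/100) = 329/400 ≈ 0.822500
step 6 [3y] bond c/2=17/400: DF=(2058627/2000000 − 17/400·(0.965000+0.917400+0.873900+0.840200+0.822500))/(1+17/400) = 1009/1250 ≈ 0.807200
step 7 [3.5y] swap r/2=989/30142: DF=(1 − 989/30142·(0.965000+0.917400+0.873900+0.840200+0.822500+0.807200))/(1+989/30142) = 4011/5000 ≈ 0.802200
step 8 [4y] zero: DF = P = 1889/2500 ≈ 0.755600

1 1/2 193/200
2 1 4587/5000
3 3/2 8739/10000
4 2 4201/5000
5 5/2 329/400
6 3 1009/1250
7 7/2 4011/5000
8 4 1889/2500
s(3y) = (1/(1009/1250) − 1)/(3) = 241/3027 ≈ 7.9617%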